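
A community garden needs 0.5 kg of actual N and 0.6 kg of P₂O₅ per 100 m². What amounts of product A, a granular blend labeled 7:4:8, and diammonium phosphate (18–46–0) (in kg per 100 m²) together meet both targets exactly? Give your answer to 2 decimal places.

4.88 kg product A, 0.88 kg diammonium phosphate

Let a = kg of product A, b = kg of diammonium phosphate (per 100 m²).
N: 0.07·a + 0.18·b = 0.5
P₂O₅: 0.04·a + 0.46·b = 0.6
Eliminate b: (row1) − 0.18/0.46·(row2) → 0.0543478·a = 0.265217, so a = 4.88.
Then b = (0.6 − 0.04·4.88) / 0.46 = 0.88.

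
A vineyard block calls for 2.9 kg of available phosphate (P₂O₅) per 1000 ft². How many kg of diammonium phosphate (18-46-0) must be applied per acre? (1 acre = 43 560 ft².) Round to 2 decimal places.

274.62 kg of product per acre

Product per 1000 ft² = 2.9 / 46% = 6.30435 kg.
Convert to per acre: 6.30435 × 43.56 = 274.617 kg.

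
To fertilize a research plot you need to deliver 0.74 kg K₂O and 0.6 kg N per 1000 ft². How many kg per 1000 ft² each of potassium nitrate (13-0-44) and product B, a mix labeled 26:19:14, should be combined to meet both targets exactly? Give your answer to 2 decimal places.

1.13 kg potassium nitrate, 1.74 kg product B

Per-1000 ft² balance (a = potassium nitrate, b = product B):
K₂O: 0.44·a + 0.14·b = 0.74
N: 0.13·a + 0.26·b = 0.6
From row1: a = (0.74 − 0.14·b) / 0.44.
Into row2: 0.13·(0.74 − 0.14·b)/0.44 + 0.26·b = 0.6 → b = 1.74428, a = 1.12682.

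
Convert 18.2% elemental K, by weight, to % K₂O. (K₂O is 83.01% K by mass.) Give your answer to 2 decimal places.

21.93% K₂O

%K₂O = 18.2 / 0.8301 = 21.9251%.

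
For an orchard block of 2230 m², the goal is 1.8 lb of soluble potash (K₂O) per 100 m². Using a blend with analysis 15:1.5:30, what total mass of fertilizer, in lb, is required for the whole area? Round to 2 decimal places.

133.80 lb

Product per 100 m² = 1.8 / 30% = 6 lb.
Total product = 6 × 2230 / 100 = 133.8 lb.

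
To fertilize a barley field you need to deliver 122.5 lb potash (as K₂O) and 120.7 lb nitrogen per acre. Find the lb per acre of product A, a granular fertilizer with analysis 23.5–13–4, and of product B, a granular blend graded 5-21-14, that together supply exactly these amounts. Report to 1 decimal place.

Let a = lb of product A, b = lb of product B (per acre).
K₂O: 0.04·a + 0.14·b = 122.5
N: 0.235·a + 0.05·b = 120.7
Eliminate a: (row1) − 0.04/0.235·(row2) → 0.131489·b = 101.955, so b = 775.388.
Back-substitute: a = (122.5 − 0.14·775.388) / 0.04 = 348.641.

348.6 lb product A, 775.4 lb product B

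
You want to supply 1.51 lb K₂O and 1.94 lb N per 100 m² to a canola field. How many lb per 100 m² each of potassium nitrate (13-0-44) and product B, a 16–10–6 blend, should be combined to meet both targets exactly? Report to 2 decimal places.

2.00 lb potassium nitrate, 10.50 lb product B

Per-100 m² balance (a = potassium nitrate, b = product B):
K₂O: 0.44·a + 0.06·b = 1.51
N: 0.13·a + 0.16·b = 1.94
From row1: a = (1.51 − 0.06·b) / 0.44.
Into row2: 0.13·(1.51 − 0.06·b)/0.44 + 0.16·b = 1.94 → b = 10.5, a = 2.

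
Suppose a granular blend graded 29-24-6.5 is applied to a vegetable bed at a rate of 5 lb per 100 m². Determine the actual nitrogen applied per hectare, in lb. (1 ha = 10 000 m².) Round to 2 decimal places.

145.00 lb N per hectare

nitrogen per 100 m² = 5 × 29% = 1.45 lb.
Convert to per hectare: 1.45 × 100 = 145 lb.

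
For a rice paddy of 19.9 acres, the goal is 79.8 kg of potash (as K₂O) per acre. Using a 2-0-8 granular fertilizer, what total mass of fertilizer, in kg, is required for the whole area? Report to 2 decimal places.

Product per acre = 79.8 / 8% = 997.5 kg.
Total product = 997.5 × 19.9 = 19850.25 kg.

19850.25 kg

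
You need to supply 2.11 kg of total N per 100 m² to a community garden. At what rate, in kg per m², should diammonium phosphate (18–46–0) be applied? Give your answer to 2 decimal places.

0.12 kg of product per sq m

Product per 100 m² = 2.11 / 18% = 11.7222 kg.
Convert to per m²: 11.7222 × 0.01 = 0.117222 kg.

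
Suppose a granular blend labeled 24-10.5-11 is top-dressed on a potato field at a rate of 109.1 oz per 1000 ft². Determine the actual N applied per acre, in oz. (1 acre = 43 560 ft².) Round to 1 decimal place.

nitrogen per 1000 ft² = 109.1 × 24% = 26.184 oz.
Convert to per acre: 26.184 × 43.56 = 1140.58 oz.

1140.6 oz N per acre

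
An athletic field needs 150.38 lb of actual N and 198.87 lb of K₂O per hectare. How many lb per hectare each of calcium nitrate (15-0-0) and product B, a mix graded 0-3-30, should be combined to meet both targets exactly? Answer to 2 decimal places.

1002.53 lb calcium nitrate, 662.90 lb product B

Let a = lb of calcium nitrate, b = lb of product B (per hectare).
N: 0.15·a + 0·b = 150.38
K₂O: 0·a + 0.3·b = 198.87
Solving simultaneously: a = 1002.533, b = 662.9.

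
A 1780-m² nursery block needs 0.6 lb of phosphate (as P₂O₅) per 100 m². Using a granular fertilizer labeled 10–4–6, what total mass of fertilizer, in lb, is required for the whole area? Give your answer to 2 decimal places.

Product per 100 m² = 0.6 / 4% = 15 lb.
Total product = 15 × 1780 / 100 = 267 lb.

267.00 lb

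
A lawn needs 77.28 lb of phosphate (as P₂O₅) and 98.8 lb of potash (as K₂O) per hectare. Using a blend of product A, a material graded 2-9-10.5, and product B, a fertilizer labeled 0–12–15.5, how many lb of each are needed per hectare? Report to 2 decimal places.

Let a = lb of product A, b = lb of product B (per hectare).
P₂O₅: 0.09·a + 0.12·b = 77.28
K₂O: 0.105·a + 0.155·b = 98.8
From row1: a = (77.28 − 0.12·b) / 0.09.
Into row2: 0.105·(77.28 − 0.12·b)/0.09 + 0.155·b = 98.8 → b = 576, a = 90.6667.

90.67 lb product A, 576.00 lb product B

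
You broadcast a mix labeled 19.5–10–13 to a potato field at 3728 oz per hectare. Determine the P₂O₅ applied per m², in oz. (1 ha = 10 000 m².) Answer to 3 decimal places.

P₂O₅ per hectare = 3728 × 10% = 372.8 oz.
Convert to per m²: 372.8 × 0.0001 = 0.03728 oz.

0.037 oz P₂O₅ per sq m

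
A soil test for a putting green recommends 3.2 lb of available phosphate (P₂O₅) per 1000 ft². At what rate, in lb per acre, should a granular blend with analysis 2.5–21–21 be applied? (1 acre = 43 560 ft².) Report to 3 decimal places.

Product per 1000 ft² = 3.2 / 21% = 15.2381 lb.
Convert to per acre: 15.2381 × 43.56 = 663.7714 lb.

663.771 lb of product per acre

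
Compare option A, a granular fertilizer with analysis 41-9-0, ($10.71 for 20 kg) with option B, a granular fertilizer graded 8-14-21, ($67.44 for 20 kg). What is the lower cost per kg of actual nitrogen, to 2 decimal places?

option A: N per bag = 20 × 41% = 8.2 kg; cost = 10.71 / 8.2 = $1.3061/kg N.
option B: N per bag = 20 × 8% = 1.6 kg; cost = 67.44 / 1.6 = $42.1500/kg N.
option A is cheaper.

$1.31 per kg N (option A)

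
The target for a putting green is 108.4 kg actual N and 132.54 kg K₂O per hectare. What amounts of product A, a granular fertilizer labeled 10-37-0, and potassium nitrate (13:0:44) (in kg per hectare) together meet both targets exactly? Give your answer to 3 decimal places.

692.405 kg product A, 301.227 kg potassium nitrate

Let a = kg of product A, b = kg of potassium nitrate (per hectare).
N: 0.1·a + 0.13·b = 108.4
K₂O: 0·a + 0.44·b = 132.54
Solving simultaneously: a = 692.4045, b = 301.2273.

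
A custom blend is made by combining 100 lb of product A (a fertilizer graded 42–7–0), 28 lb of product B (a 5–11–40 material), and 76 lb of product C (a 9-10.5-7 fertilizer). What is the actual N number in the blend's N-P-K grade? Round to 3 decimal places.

24.627% N

Total mass = 100 + 28 + 76 = 204 lb.
N mass = 42%×100 + 5%×28 + 9%×76 = 50.24 lb.
% N = 50.24 / 204 = 24.62745%.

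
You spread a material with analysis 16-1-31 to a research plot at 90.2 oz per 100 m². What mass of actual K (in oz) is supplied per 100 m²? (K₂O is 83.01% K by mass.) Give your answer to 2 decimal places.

23.21 oz K per hundred sq m

K₂O per 100 m² = 90.2 × 31% = 27.962 oz.
Elemental K = 27.962 × 0.8301 = 23.2113 oz per 100 m².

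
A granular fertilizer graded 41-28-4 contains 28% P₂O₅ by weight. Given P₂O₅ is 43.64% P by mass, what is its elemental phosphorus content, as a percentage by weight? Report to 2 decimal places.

%P = 28 × 0.4364 = 12.2192%.

12.22% P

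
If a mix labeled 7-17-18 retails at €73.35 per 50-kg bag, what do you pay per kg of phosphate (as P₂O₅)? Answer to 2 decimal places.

P₂O₅ in bag = 50 × 17% = 8.5 kg.
Cost per kg P₂O₅ = €73.35 / 8.5 = €8.6294.

€8.63 per kg P₂O₅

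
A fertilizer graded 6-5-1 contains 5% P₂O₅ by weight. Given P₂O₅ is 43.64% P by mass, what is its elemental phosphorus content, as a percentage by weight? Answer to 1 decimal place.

2.2% P

%P = 5 × 0.4364 = 2.182%.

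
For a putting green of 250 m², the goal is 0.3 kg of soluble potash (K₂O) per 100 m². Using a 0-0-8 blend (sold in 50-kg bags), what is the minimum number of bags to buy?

Product per 100 m² = 0.3 / 8% = 3.75 kg.
Total product = 3.75 × 250 / 100 = 9.375 kg.
Bags = ⌈9.375 / 50⌉ = 1.

1 bags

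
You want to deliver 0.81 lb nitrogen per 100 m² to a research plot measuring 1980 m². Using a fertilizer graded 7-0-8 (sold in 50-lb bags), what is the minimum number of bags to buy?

Product per 100 m² = 0.81 / 7% = 11.5714 lb.
Total product = 11.5714 × 1980 / 100 = 229.114 lb.
Bags = ⌈229.114 / 50⌉ = 5.

5 bags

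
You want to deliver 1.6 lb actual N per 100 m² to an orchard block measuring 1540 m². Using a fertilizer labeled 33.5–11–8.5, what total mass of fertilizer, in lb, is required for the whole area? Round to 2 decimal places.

Product per 100 m² = 1.6 / 33.5% = 4.77612 lb.
Total product = 4.77612 × 1540 / 100 = 73.5522 lb.

73.55 lb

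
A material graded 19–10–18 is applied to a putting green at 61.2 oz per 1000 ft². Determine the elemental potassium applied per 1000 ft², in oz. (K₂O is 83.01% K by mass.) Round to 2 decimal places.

K₂O per 1000 ft² = 61.2 × 18% = 11.016 oz.
Elemental K = 11.016 × 0.8301 = 9.14438 oz per 1000 ft².

9.14 oz K per thousand sq ft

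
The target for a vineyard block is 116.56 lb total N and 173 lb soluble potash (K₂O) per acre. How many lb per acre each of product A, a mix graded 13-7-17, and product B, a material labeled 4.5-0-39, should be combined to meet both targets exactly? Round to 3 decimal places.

875.108 lb product A, 62.132 lb product B

Let a = lb of product A, b = lb of product B (per acre).
N: 0.13·a + 0.045·b = 116.56
K₂O: 0.17·a + 0.39·b = 173
Solving simultaneously: a = 875.10801, b = 62.1324.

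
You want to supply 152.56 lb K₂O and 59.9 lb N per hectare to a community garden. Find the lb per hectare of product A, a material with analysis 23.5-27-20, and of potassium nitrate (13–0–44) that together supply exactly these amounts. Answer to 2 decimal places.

Let a = lb of product A, b = lb of potassium nitrate (per hectare).
K₂O: 0.2·a + 0.44·b = 152.56
N: 0.235·a + 0.13·b = 59.9
Eliminate a: (row1) − 0.2/0.235·(row2) → 0.329362·b = 101.581, so b = 308.419.
Back-substitute: a = (152.56 − 0.44·308.419) / 0.2 = 84.2791.

84.28 lb product A, 308.42 lb potassium nitrate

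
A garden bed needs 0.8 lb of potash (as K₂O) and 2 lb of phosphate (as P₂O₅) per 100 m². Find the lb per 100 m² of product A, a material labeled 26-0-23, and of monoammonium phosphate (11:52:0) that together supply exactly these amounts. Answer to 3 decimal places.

With a, b = lb per 100 m² of product A and monoammonium phosphate:
K₂O: 0.23·a + 0·b = 0.8
P₂O₅: 0·a + 0.52·b = 2
Solving simultaneously: a = 3.47826, b = 3.84615.

3.478 lb product A, 3.846 lb monoammonium phosphate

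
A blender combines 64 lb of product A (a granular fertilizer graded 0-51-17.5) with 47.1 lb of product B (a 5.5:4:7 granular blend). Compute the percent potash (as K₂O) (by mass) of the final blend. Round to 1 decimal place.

Total mass = 64 + 47.1 = 111.1 lb.
K₂O mass = 17.5%×64 + 7%×47.1 = 14.497 lb.
% K₂O = 14.497 / 111.1 = 13.0486%.

13.0% K₂O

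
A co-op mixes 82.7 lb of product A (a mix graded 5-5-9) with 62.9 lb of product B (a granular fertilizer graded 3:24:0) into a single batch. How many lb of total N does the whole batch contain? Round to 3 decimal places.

6.022 lb N

N mass = 5%×82.7 + 3%×62.9 = 6.022 lb.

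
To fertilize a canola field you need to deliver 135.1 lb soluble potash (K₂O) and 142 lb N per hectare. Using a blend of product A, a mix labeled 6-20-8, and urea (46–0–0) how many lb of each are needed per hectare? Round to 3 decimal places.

1688.750 lb product A, 88.424 lb urea

Let a = lb of product A, b = lb of urea (per hectare).
K₂O: 0.08·a + 0·b = 135.1
N: 0.06·a + 0.46·b = 142
Solving simultaneously: a = 1688.75, b = 88.4239.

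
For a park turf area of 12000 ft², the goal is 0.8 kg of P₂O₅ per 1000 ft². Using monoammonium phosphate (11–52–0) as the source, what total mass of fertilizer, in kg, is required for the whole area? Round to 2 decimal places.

Product per 1000 ft² = 0.8 / 52% = 1.53846 kg.
Total product = 1.53846 × 12000 / 1000 = 18.4615 kg.

18.46 kg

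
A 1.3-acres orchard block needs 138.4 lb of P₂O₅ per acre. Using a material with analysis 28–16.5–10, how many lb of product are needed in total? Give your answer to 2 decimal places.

1090.42 lb

Product per acre = 138.4 / 16.5% = 838.788 lb.
Total product = 838.788 × 1.3 = 1090.424 lb.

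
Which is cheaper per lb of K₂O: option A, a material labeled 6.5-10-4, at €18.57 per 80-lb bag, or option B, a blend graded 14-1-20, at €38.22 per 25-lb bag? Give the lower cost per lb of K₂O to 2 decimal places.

option A: K₂O per bag = 80 × 4% = 3.2 lb; cost = 18.57 / 3.2 = €5.8031/lb K₂O.
option B: K₂O per bag = 25 × 20% = 5 lb; cost = 38.22 / 5 = €7.6440/lb K₂O.
option A is cheaper.

€5.80 per lb K₂O (option A)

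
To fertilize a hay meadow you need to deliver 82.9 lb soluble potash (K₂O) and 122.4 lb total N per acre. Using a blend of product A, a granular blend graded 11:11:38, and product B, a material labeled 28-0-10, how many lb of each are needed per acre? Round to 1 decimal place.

115.0 lb product A, 392.0 lb product B

With a, b = lb per acre of product A and product B:
K₂O: 0.38·a + 0.1·b = 82.9
N: 0.11·a + 0.28·b = 122.4
Eliminate b: (row1) − 0.1/0.28·(row2) → 0.340714·a = 39.1857, so a = 115.01.
Then b = (122.4 − 0.11·115.01) / 0.28 = 391.96.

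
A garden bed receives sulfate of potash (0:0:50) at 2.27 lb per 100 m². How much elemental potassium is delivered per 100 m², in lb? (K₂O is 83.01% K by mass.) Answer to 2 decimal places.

K₂O per 100 m² = 2.27 × 50% = 1.135 lb.
Elemental K = 1.135 × 0.8301 = 0.942163 lb per 100 m².

0.94 lb K per hundred sq m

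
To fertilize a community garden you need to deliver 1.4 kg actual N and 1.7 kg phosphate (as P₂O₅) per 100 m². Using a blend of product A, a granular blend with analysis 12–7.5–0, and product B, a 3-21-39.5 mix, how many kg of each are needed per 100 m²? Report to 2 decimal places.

10.59 kg product A, 4.31 kg product B

Let a = kg of product A, b = kg of product B (per 100 m²).
N: 0.12·a + 0.03·b = 1.4
P₂O₅: 0.075·a + 0.21·b = 1.7
From row1: a = (1.4 − 0.03·b) / 0.12.
Into row2: 0.075·(1.4 − 0.03·b)/0.12 + 0.21·b = 1.7 → b = 4.31373, a = 10.5882.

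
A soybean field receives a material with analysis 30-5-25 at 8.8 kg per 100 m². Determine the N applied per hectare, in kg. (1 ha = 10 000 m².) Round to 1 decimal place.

nitrogen per 100 m² = 8.8 × 30% = 2.64 kg.
Convert to per hectare: 2.64 × 100 = 264 kg.

264.0 kg N per hectare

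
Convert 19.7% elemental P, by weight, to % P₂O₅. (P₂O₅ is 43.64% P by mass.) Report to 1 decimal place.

45.1% P₂O₅

%P₂O₅ = 19.7 / 0.4364 = 45.1421%.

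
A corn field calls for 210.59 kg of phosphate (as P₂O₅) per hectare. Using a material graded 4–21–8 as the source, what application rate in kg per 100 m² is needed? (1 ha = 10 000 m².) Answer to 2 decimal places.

Product per hectare = 210.59 / 21% = 1002.81 kg.
Convert to per 100 m²: 1002.81 × 0.01 = 10.0281 kg.

10.03 kg of product per hundred sq m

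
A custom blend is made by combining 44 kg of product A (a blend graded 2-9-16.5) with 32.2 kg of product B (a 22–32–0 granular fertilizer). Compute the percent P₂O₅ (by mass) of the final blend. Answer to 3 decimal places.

18.719% P₂O₅

Total mass = 44 + 32.2 = 76.2 kg.
P₂O₅ mass = 9%×44 + 32%×32.2 = 14.264 kg.
% P₂O₅ = 14.264 / 76.2 = 18.7192%.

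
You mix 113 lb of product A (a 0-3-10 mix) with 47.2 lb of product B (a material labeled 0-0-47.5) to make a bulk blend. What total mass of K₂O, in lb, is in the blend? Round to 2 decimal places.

K₂O mass = 10%×113 + 47.5%×47.2 = 33.72 lb.

33.72 lb K₂O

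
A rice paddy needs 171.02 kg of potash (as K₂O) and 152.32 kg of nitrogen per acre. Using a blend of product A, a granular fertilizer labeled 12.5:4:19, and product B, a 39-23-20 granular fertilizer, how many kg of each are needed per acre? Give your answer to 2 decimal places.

With a, b = kg per acre of product A and product B:
K₂O: 0.19·a + 0.2·b = 171.02
N: 0.125·a + 0.39·b = 152.32
Solving simultaneously: a = 737.959, b = 154.039.

737.96 kg product A, 154.04 kg product B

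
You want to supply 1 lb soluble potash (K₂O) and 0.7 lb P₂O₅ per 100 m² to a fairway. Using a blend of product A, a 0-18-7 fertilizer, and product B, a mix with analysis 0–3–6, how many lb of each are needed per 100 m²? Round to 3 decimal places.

Per-100 m² balance (a = product A, b = product B):
K₂O: 0.07·a + 0.06·b = 1
P₂O₅: 0.18·a + 0.03·b = 0.7
Eliminate b: (row1) − 0.06/0.03·(row2) → -0.29·a = -0.4, so a = 1.37931.
Then b = (0.7 − 0.18·1.37931) / 0.03 = 15.05747.

1.379 lb product A, 15.057 lb product B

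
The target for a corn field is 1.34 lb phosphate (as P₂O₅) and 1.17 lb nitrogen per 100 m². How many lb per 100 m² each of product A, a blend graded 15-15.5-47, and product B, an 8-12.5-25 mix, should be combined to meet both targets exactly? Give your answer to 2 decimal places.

6.15 lb product A, 3.09 lb product B

Per-100 m² balance (a = product A, b = product B):
P₂O₅: 0.155·a + 0.125·b = 1.34
N: 0.15·a + 0.08·b = 1.17
Eliminate a: (row1) − 0.155/0.15·(row2) → 0.0423333·b = 0.131, so b = 3.09449.
Back-substitute: a = (1.34 − 0.125·3.09449) / 0.155 = 6.14961.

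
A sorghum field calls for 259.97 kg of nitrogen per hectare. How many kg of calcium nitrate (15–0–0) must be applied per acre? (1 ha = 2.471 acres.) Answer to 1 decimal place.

701.4 kg of product per acre

Product per hectare = 259.97 / 15% = 1733.13 kg.
Convert to per acre: 1733.13 × 0.404694 = 701.389 kg.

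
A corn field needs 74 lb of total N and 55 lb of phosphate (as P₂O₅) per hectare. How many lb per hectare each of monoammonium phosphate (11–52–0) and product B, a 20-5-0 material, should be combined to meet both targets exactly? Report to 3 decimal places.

74.112 lb monoammonium phosphate, 329.239 lb product B

With a, b = lb per hectare of monoammonium phosphate and product B:
N: 0.11·a + 0.2·b = 74
P₂O₅: 0.52·a + 0.05·b = 55
From row1: a = (74 − 0.2·b) / 0.11.
Into row2: 0.52·(74 − 0.2·b)/0.11 + 0.05·b = 55 → b = 329.2386, a = 74.1117.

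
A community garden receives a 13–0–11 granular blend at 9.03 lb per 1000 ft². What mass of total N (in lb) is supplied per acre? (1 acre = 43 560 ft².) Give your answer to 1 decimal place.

51.1 lb N per acre

nitrogen per 1000 ft² = 9.03 × 13% = 1.1739 lb.
Convert to per acre: 1.1739 × 43.56 = 51.1351 lb.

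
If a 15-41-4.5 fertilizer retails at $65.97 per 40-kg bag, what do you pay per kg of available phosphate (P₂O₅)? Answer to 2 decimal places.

P₂O₅ in bag = 40 × 41% = 16.4 kg.
Cost per kg P₂O₅ = $65.97 / 16.4 = $4.0226.

$4.02 per kg P₂O₅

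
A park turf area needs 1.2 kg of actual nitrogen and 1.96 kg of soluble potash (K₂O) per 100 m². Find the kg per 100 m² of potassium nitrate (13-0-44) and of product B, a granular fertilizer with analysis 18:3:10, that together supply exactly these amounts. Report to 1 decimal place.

Let a = kg of potassium nitrate, b = kg of product B (per 100 m²).
N: 0.13·a + 0.18·b = 1.2
K₂O: 0.44·a + 0.1·b = 1.96
From row1: a = (1.2 − 0.18·b) / 0.13.
Into row2: 0.44·(1.2 − 0.18·b)/0.13 + 0.1·b = 1.96 → b = 4.12689, a = 3.51662.

3.5 kg potassium nitrate, 4.1 kg product B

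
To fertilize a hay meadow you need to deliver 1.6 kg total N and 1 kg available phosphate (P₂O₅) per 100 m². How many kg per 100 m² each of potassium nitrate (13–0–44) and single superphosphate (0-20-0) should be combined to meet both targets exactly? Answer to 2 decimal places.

12.31 kg potassium nitrate, 5.00 kg single superphosphate

Per-100 m² balance (a = potassium nitrate, b = single superphosphate):
N: 0.13·a + 0·b = 1.6
P₂O₅: 0·a + 0.2·b = 1
Solving simultaneously: a = 12.3077, b = 5.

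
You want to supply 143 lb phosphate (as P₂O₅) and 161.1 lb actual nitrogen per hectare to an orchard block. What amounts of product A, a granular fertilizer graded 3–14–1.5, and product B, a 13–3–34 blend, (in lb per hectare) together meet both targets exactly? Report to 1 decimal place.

Let a = lb of product A, b = lb of product B (per hectare).
P₂O₅: 0.14·a + 0.03·b = 143
N: 0.03·a + 0.13·b = 161.1
Eliminate a: (row1) − 0.14/0.03·(row2) → -0.576667·b = -608.8, so b = 1055.72.
Back-substitute: a = (143 − 0.03·1055.72) / 0.14 = 795.202.

795.2 lb product A, 1055.7 lb product B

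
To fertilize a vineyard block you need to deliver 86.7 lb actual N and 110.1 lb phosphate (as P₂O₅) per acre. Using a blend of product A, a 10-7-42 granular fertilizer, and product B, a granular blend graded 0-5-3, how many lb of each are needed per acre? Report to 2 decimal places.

867.00 lb product A, 988.20 lb product B

Per-acre balance (a = product A, b = product B):
N: 0.1·a + 0·b = 86.7
P₂O₅: 0.07·a + 0.05·b = 110.1
Eliminate b: (row1) − 0/0.05·(row2) → 0.1·a = 86.7, so a = 867.
Then b = (110.1 − 0.07·867) / 0.05 = 988.2.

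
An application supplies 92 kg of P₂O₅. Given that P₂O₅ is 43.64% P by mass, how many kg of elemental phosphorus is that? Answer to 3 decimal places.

P = 92 × 0.4364 = 40.1488 kg.

40.149 kg P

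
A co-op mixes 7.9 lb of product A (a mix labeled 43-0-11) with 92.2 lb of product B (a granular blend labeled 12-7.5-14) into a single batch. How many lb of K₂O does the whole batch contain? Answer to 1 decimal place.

13.8 lb K₂O

K₂O mass = 11%×7.9 + 14%×92.2 = 13.777 lb.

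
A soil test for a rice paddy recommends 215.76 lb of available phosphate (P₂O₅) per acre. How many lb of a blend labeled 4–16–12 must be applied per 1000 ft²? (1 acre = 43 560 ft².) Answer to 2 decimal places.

Product per acre = 215.76 / 16% = 1348.5 lb.
Convert to per 1000 ft²: 1348.5 × 0.0229568 = 30.9573 lb.

30.96 lb of product per thousand sq ft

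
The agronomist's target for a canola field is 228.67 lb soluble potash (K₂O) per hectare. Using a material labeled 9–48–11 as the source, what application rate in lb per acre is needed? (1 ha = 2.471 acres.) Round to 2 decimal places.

841.29 lb of product per acre

Product per hectare = 228.67 / 11% = 2078.82 lb.
Convert to per acre: 2078.82 × 0.404694 = 841.286 lb.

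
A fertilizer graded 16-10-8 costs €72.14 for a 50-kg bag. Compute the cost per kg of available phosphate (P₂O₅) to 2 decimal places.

€14.43 per kg P₂O₅

P₂O₅ in bag = 50 × 10% = 5 kg.
Cost per kg P₂O₅ = €72.14 / 5 = €14.4280.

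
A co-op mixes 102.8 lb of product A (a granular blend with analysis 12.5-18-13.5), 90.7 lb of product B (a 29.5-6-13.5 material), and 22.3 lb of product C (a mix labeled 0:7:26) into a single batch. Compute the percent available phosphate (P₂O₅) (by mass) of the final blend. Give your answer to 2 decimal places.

11.82% P₂O₅

Total mass = 102.8 + 90.7 + 22.3 = 215.8 lb.
P₂O₅ mass = 18%×102.8 + 6%×90.7 + 7%×22.3 = 25.507 lb.
% P₂O₅ = 25.507 / 215.8 = 11.8197%.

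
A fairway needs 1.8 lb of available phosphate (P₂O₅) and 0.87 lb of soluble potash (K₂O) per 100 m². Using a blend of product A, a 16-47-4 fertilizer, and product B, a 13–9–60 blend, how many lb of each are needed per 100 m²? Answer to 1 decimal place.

3.6 lb product A, 1.2 lb product B

Per-100 m² balance (a = product A, b = product B):
P₂O₅: 0.47·a + 0.09·b = 1.8
K₂O: 0.04·a + 0.6·b = 0.87
Eliminate a: (row1) − 0.47/0.04·(row2) → -6.96·b = -8.4225, so b = 1.21013.
Back-substitute: a = (1.8 − 0.09·1.21013) / 0.47 = 3.59806.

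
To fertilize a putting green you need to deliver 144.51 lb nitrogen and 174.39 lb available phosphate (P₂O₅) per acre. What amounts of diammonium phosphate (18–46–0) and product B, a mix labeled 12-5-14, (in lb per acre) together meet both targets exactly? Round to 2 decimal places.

296.56 lb diammonium phosphate, 759.40 lb product B

Per-acre balance (a = diammonium phosphate, b = product B):
N: 0.18·a + 0.12·b = 144.51
P₂O₅: 0.46·a + 0.05·b = 174.39
Eliminate b: (row1) − 0.12/0.05·(row2) → -0.924·a = -274.026, so a = 296.5649.
Then b = (174.39 − 0.46·296.5649) / 0.05 = 759.403.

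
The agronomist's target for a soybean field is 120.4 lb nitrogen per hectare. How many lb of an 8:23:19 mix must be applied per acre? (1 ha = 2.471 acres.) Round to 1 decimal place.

Product per hectare = 120.4 / 8% = 1505 lb.
Convert to per acre: 1505 × 0.404694 = 609.065 lb.

609.1 lb of product per acre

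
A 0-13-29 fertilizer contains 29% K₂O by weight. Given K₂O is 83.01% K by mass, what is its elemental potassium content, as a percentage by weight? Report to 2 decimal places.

%K = 29 × 0.8301 = 24.0729%.

24.07% K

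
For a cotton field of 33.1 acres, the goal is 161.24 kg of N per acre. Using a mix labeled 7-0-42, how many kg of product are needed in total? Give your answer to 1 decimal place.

76243.5 kg

Product per acre = 161.24 / 7% = 2303.43 kg.
Total product = 2303.43 × 33.1 = 76243.49 kg.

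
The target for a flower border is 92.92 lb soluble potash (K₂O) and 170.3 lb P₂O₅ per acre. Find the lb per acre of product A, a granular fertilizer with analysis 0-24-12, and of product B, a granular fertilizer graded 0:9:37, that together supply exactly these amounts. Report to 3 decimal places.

700.618 lb product A, 23.908 lb product B

Per-acre balance (a = product A, b = product B):
K₂O: 0.12·a + 0.37·b = 92.92
P₂O₅: 0.24·a + 0.09·b = 170.3
Eliminate a: (row1) − 0.12/0.24·(row2) → 0.325·b = 7.77, so b = 23.9077.
Back-substitute: a = (92.92 − 0.37·23.9077) / 0.12 = 700.6179.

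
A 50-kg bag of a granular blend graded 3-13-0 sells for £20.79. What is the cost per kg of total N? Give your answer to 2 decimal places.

£13.86 per kg N

N in bag = 50 × 3% = 1.5 kg.
Cost per kg N = £20.79 / 1.5 = £13.8600.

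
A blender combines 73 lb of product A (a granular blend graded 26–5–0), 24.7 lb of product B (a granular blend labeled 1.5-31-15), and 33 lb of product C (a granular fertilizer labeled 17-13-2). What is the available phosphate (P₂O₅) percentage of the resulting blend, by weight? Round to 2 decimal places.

11.93% P₂O₅

Total mass = 73 + 24.7 + 33 = 130.7 lb.
P₂O₅ mass = 5%×73 + 31%×24.7 + 13%×33 = 15.597 lb.
% P₂O₅ = 15.597 / 130.7 = 11.9334%.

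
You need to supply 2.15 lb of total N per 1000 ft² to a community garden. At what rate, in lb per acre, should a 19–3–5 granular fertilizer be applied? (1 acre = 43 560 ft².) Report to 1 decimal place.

Product per 1000 ft² = 2.15 / 19% = 11.3158 lb.
Convert to per acre: 11.3158 × 43.56 = 492.916 lb.

492.9 lb of product per acre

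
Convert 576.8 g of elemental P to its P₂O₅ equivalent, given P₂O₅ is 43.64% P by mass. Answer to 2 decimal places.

1321.72 g P₂O₅

P₂O₅ = 576.8 / 0.4364 = 1321.723 g.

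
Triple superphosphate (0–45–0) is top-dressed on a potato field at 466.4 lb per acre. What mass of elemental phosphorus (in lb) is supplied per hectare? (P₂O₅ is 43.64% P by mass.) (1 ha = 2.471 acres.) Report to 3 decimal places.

226.323 lb P per hectare

P₂O₅ per acre = 466.4 × 45% = 209.88 lb.
Elemental P = 209.88 × 0.4364 = 91.5916 lb per acre.
Convert to per hectare: 91.5916 × 2.471 = 226.3229 lb.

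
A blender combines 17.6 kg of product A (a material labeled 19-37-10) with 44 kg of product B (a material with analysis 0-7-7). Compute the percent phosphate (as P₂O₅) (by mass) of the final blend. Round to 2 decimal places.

Total mass = 17.6 + 44 = 61.6 kg.
P₂O₅ mass = 37%×17.6 + 7%×44 = 9.592 kg.
% P₂O₅ = 9.592 / 61.6 = 15.5714%.

15.57% P₂O₅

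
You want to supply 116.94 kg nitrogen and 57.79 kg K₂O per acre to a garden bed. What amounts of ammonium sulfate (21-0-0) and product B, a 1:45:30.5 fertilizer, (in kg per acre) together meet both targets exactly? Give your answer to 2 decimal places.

Per-acre balance (a = ammonium sulfate, b = product B):
N: 0.21·a + 0.01·b = 116.94
K₂O: 0·a + 0.305·b = 57.79
Solving simultaneously: a = 547.8345, b = 189.475.

547.83 kg ammonium sulfate, 189.48 kg product B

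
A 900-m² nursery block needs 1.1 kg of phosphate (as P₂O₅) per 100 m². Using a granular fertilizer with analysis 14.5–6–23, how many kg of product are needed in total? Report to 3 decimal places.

Product per 100 m² = 1.1 / 6% = 18.3333 kg.
Total product = 18.3333 × 900 / 100 = 165 kg.

165.000 kg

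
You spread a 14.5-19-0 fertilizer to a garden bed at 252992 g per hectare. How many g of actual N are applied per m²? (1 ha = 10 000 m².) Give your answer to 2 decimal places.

3.67 g N per sq m

nitrogen per hectare = 252992 × 14.5% = 36683.8 g.
Convert to per m²: 36683.8 × 0.0001 = 3.66838 g.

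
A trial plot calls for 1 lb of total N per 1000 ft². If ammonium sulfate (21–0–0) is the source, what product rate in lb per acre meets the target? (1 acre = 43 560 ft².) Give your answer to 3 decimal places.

207.429 lb of product per acre

Product per 1000 ft² = 1 / 21% = 4.7619 lb.
Convert to per acre: 4.7619 × 43.56 = 207.4286 lb.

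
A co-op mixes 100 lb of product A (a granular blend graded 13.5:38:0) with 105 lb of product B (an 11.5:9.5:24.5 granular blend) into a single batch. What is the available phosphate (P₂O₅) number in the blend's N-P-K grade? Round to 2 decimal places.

23.40% P₂O₅

Total mass = 100 + 105 = 205 lb.
P₂O₅ mass = 38%×100 + 9.5%×105 = 47.975 lb.
% P₂O₅ = 47.975 / 205 = 23.4024%.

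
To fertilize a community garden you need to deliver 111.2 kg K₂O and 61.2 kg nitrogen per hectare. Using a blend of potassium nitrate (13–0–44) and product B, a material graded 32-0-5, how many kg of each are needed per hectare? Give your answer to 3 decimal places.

242.174 kg potassium nitrate, 92.867 kg product B

Per-hectare balance (a = potassium nitrate, b = product B):
K₂O: 0.44·a + 0.05·b = 111.2
N: 0.13·a + 0.32·b = 61.2
Solving simultaneously: a = 242.1742, b = 92.8667.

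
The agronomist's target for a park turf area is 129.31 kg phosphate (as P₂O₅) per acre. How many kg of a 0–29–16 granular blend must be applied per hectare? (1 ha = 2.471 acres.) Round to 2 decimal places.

Product per acre = 129.31 / 29% = 445.897 kg.
Convert to per hectare: 445.897 × 2.471 = 1101.8104 kg.

1101.81 kg of product per hectare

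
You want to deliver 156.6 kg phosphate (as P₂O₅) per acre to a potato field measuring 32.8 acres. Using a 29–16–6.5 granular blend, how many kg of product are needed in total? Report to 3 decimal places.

32103.000 kg

Product per acre = 156.6 / 16% = 978.75 kg.
Total product = 978.75 × 32.8 = 32103 kg.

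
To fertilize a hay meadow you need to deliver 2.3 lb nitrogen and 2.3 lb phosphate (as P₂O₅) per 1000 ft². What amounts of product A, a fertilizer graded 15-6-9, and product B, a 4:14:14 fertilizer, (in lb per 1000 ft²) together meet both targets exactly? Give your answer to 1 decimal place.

Per-1000 ft² balance (a = product A, b = product B):
N: 0.15·a + 0.04·b = 2.3
P₂O₅: 0.06·a + 0.14·b = 2.3
Solving simultaneously: a = 12.3656, b = 11.129.

12.4 lb product A, 11.1 lb product B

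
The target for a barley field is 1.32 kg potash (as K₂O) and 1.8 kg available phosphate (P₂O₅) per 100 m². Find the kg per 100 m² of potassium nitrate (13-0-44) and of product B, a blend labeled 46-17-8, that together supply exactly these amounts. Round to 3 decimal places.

Per-100 m² balance (a = potassium nitrate, b = product B):
K₂O: 0.44·a + 0.08·b = 1.32
P₂O₅: 0·a + 0.17·b = 1.8
Solving simultaneously: a = 1.07487, b = 10.5882.

1.075 kg potassium nitrate, 10.588 kg product B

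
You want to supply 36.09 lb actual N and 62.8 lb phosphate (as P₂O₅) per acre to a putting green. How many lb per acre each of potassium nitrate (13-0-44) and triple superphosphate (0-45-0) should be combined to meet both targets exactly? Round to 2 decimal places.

Let a = lb of potassium nitrate, b = lb of triple superphosphate (per acre).
N: 0.13·a + 0·b = 36.09
P₂O₅: 0·a + 0.45·b = 62.8
Solving simultaneously: a = 277.615, b = 139.556.

277.62 lb potassium nitrate, 139.56 lb triple superphosphate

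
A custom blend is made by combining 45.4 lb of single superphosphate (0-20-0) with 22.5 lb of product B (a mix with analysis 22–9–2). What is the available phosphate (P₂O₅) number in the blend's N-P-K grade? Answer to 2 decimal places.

Total mass = 45.4 + 22.5 = 67.9 lb.
P₂O₅ mass = 20%×45.4 + 9%×22.5 = 11.105 lb.
% P₂O₅ = 11.105 / 67.9 = 16.3549%.

16.35% P₂O₅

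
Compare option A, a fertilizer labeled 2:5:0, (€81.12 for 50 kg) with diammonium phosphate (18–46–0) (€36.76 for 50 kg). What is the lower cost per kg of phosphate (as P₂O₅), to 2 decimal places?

€1.60 per kg P₂O₅ (diammonium phosphate)

option A: P₂O₅ per bag = 50 × 5% = 2.5 kg; cost = 81.12 / 2.5 = €32.4480/kg P₂O₅.
diammonium phosphate: P₂O₅ per bag = 50 × 46% = 23 kg; cost = 36.76 / 23 = €1.5983/kg P₂O₅.
diammonium phosphate is cheaper.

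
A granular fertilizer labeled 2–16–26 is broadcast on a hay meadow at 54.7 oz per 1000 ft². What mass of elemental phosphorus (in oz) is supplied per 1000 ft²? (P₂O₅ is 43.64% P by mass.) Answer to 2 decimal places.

P₂O₅ per 1000 ft² = 54.7 × 16% = 8.752 oz.
Elemental P = 8.752 × 0.4364 = 3.81937 oz per 1000 ft².

3.82 oz P per thousand sq ft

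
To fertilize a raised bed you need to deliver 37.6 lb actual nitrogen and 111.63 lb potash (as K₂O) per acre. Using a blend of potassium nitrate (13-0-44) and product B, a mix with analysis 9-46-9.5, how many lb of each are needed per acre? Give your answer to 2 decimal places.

237.60 lb potassium nitrate, 74.57 lb product B

Let a = lb of potassium nitrate, b = lb of product B (per acre).
N: 0.13·a + 0.09·b = 37.6
K₂O: 0.44·a + 0.095·b = 111.63
Eliminate b: (row1) − 0.09/0.095·(row2) → -0.286842·a = -68.1547, so a = 237.604.
Then b = (111.63 − 0.44·237.604) / 0.095 = 74.5725.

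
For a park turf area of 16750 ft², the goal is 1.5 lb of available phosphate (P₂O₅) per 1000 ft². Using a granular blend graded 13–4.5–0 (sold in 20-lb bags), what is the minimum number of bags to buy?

Product per 1000 ft² = 1.5 / 4.5% = 33.3333 lb.
Total product = 33.3333 × 16750 / 1000 = 558.333 lb.
Bags = ⌈558.333 / 20⌉ = 28.

28 bags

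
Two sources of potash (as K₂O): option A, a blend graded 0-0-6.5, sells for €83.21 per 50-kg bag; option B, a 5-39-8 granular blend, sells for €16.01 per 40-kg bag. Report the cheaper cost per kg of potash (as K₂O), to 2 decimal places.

€5.00 per kg K₂O (option B)

option A: K₂O per bag = 50 × 6.5% = 3.25 kg; cost = 83.21 / 3.25 = €25.6031/kg K₂O.
option B: K₂O per bag = 40 × 8% = 3.2 kg; cost = 16.01 / 3.2 = €5.0031/kg K₂O.
option B is cheaper.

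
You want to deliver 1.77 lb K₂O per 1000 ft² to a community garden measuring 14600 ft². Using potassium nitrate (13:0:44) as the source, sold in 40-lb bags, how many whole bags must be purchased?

2 bags

Product per 1000 ft² = 1.77 / 44% = 4.02273 lb.
Total product = 4.02273 × 14600 / 1000 = 58.7318 lb.
Bags = ⌈58.7318 / 40⌉ = 2.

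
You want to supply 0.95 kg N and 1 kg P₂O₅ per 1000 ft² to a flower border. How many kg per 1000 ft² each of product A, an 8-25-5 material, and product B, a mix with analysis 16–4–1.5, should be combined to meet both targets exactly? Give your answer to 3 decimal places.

3.315 kg product A, 4.280 kg product B

Let a = kg of product A, b = kg of product B (per 1000 ft²).
N: 0.08·a + 0.16·b = 0.95
P₂O₅: 0.25·a + 0.04·b = 1
Eliminate b: (row1) − 0.16/0.04·(row2) → -0.92·a = -3.05, so a = 3.31522.
Then b = (1 − 0.25·3.31522) / 0.04 = 4.27989.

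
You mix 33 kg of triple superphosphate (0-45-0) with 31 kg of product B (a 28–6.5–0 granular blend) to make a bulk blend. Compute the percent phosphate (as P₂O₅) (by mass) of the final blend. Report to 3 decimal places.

Total mass = 33 + 31 = 64 kg.
P₂O₅ mass = 45%×33 + 6.5%×31 = 16.865 kg.
% P₂O₅ = 16.865 / 64 = 26.3516%.

26.352% P₂O₅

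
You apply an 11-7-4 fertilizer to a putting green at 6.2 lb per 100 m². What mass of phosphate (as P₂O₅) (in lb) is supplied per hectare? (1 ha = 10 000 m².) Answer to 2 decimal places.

43.40 lb P₂O₅ per hectare

P₂O₅ per 100 m² = 6.2 × 7% = 0.434 lb.
Convert to per hectare: 0.434 × 100 = 43.4 lb.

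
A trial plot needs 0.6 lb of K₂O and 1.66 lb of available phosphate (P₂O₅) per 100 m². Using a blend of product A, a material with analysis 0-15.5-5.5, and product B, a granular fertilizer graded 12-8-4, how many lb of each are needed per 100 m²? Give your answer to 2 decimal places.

10.22 lb product A, 0.94 lb product B

Let a = lb of product A, b = lb of product B (per 100 m²).
K₂O: 0.055·a + 0.04·b = 0.6
P₂O₅: 0.155·a + 0.08·b = 1.66
Solving simultaneously: a = 10.2222, b = 0.944444.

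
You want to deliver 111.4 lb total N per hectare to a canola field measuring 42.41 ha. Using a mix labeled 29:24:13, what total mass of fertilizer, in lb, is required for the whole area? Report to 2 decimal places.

Product per hectare = 111.4 / 29% = 384.138 lb.
Total product = 384.138 × 42.41 = 16291.2897 lb.

16291.29 lb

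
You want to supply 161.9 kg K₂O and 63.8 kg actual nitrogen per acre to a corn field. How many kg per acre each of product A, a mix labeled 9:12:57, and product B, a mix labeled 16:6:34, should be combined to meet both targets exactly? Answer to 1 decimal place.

Let a = kg of product A, b = kg of product B (per acre).
K₂O: 0.57·a + 0.34·b = 161.9
N: 0.09·a + 0.16·b = 63.8
Solving simultaneously: a = 69.505, b = 359.653.

69.5 kg product A, 359.7 kg product B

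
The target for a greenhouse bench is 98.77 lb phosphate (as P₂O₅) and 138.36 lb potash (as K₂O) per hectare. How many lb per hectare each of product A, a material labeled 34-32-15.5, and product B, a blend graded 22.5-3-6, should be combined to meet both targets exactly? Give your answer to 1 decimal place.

122.0 lb product A, 1990.8 lb product B

Let a = lb of product A, b = lb of product B (per hectare).
P₂O₅: 0.32·a + 0.03·b = 98.77
K₂O: 0.155·a + 0.06·b = 138.36
Eliminate a: (row1) − 0.32/0.155·(row2) → -0.093871·b = -186.876, so b = 1990.78.
Back-substitute: a = (98.77 − 0.03·1990.78) / 0.32 = 122.021.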